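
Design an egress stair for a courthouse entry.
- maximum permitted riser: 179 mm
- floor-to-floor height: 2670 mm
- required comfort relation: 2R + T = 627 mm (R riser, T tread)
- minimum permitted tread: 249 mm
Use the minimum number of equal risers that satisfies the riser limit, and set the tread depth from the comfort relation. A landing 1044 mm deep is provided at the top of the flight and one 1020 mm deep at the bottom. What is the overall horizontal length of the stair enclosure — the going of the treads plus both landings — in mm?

5858 mm

⌈2670/179⌉ = 15 risers.
Each riser is 2670/15 = 178 mm (≤ 179 mm).
T = 627 − 2·178 = 271 mm, which satisfies the 249 mm minimum.
Treads = 15 − 1 = 14; going = 14 × 271 = 3794 mm.
Add landings: 3794 + 1044 + 1020 = 5858 mm.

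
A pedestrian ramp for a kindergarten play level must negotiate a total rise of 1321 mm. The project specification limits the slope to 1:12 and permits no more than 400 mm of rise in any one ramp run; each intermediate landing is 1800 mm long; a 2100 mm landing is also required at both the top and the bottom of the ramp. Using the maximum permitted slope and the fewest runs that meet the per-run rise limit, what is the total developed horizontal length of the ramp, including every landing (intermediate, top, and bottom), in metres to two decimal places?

25.45 m

At most 400 each: 1321/400 = 3.30, giving 4 ramp runs. That means 3 intermediate landings.
Ramp run (horizontal) at 1:12: 1321 × 12 = 15852 mm.
3 intermediate landings contribute 3 × 1800 = 5400 mm.
Top and bottom landings: 2 × 2100 = 4200 mm.
Total = 15852 + 5400 + 4200 = 25452 mm.
= 25.45 m.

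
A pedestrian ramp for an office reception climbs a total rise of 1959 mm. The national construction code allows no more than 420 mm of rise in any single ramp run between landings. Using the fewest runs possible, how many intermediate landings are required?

1959 / 420 = 4.66, so 5 ramp runs are needed.
5 runs are separated by 4 intermediate landings.

4 intermediate landings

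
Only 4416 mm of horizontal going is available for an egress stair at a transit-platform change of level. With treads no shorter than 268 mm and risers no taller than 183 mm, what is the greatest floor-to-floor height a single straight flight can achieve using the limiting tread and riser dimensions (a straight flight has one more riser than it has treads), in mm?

3111 mm

Treads that fit: ⌊4416 / 268⌋ = 16.
Risers = treads + 1 = 17.
Maximum height = 17 × 183 = 3111 mm.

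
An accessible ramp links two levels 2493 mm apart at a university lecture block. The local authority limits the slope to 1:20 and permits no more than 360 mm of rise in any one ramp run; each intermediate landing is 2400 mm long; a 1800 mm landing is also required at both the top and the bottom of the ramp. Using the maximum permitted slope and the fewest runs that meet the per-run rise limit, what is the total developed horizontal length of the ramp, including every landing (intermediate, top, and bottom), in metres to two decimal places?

2493 / 360 = 6.92, so 7 ramp runs are needed. That means 6 intermediate landings.
Ramp run (horizontal) at 1:20: 2493 × 20 = 49860 mm.
6 intermediate landings contribute 6 × 2400 = 14400 mm.
Top and bottom landings: 2 × 1800 = 3600 mm.
Total = 49860 + 14400 + 3600 = 67860 mm.
= 67.86 m.

67.86 m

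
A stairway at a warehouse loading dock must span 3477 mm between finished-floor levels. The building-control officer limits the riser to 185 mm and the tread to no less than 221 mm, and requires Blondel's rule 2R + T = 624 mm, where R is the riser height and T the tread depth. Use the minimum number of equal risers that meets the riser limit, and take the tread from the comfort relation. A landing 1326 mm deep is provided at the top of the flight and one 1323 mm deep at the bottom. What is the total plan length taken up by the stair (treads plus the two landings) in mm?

7293 mm

⌈3477/185⌉ = 19 risers.
R = 3477 ÷ 19 = 183 mm.
From 2R + T = 624: T = 624 − 366 = 258 mm.
Treads = 19 − 1 = 18; going = 18 × 258 = 4644 mm.
Add landings: 4644 + 1326 + 1323 = 7293 mm.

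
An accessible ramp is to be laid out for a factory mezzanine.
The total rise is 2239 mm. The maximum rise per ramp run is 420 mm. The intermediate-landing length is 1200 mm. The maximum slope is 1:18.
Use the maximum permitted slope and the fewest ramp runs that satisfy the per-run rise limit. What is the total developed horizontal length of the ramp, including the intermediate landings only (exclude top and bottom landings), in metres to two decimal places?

2239 / 420 = 5.33, so 6 ramp runs are needed. That means 5 intermediate landings.
Horizontal run for 2239 mm of rise at 1:18 is 2239 × 18 = 40302 mm.
Intermediate landings: 5 × 1200 = 6000 mm.
Total developed length = 40302 + 6000 = 46302 mm.
= 46.30 m.

46.30 m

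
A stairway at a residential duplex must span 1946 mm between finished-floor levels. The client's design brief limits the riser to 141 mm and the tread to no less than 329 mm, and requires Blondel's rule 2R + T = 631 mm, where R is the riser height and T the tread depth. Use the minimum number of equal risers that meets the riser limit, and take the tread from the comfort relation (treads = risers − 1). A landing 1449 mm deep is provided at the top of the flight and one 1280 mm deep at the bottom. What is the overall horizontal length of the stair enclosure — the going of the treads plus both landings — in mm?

1946 / 141 = 13.801 → round up to 14 risers.
Riser R = 1946 / 14 = 139 mm, within the 141 mm limit.
From 2R + T = 631: T = 631 − 278 = 353 mm.
Treads = 14 − 1 = 13; going = 13 × 353 = 4589 mm.
Add landings: 4589 + 1449 + 1280 = 7318 mm.

7318 mm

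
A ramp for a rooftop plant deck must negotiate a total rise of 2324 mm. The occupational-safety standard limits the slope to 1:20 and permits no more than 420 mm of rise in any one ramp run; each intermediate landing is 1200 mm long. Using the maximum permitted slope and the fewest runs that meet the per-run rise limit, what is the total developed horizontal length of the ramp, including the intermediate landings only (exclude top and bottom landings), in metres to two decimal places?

52.48 m

⌈2324/420⌉ = 6 ramp runs. That means 5 intermediate landings.
Horizontal run for 2324 mm of rise at 1:20 is 2324 × 20 = 46480 mm.
5 intermediate landings contribute 5 × 1200 = 6000 mm.
Total developed length = 46480 + 6000 = 52480 mm.
= 52.48 m.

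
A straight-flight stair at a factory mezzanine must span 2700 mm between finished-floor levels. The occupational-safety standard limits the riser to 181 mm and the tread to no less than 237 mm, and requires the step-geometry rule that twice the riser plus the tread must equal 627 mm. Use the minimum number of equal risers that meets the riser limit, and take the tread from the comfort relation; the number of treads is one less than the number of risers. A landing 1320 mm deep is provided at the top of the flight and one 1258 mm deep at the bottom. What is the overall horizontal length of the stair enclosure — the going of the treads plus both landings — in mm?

⌈2700/181⌉ = 15 risers.
Riser R = 2700 / 15 = 180 mm, within the 181 mm limit.
Tread T = 627 − 2 × 180 = 267 mm (≥ 237 mm).
Going = (15 − 1) × 267 = 3738 mm.
Add landings: 3738 + 1320 + 1258 = 6316 mm.

6316 mm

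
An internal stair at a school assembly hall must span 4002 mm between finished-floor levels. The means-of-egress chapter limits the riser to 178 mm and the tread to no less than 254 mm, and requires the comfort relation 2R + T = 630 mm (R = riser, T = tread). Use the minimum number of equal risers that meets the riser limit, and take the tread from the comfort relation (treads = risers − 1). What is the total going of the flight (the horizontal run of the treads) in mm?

6204 mm

⌈4002/178⌉ = 23 risers.
Riser R = 4002 / 23 = 174 mm, within the 178 mm limit.
From 2R + T = 630: T = 630 − 348 = 282 mm.
23 risers give 22 treads; going = 22 × 282 = 6204 mm.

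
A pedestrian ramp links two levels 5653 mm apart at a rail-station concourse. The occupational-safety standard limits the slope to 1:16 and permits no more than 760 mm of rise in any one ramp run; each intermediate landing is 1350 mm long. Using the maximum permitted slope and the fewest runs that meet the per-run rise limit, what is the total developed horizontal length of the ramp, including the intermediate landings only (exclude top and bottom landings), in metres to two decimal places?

At most 760 each: 5653/760 = 7.44, giving 8 ramp runs. That means 7 intermediate landings.
Horizontal run for 5653 mm of rise at 1:16 is 5653 × 16 = 90448 mm.
Intermediate landings: 7 × 1350 = 9450 mm.
Developed length = 90448 + 9450 = 99898 mm.
= 99.90 m.

99.90 m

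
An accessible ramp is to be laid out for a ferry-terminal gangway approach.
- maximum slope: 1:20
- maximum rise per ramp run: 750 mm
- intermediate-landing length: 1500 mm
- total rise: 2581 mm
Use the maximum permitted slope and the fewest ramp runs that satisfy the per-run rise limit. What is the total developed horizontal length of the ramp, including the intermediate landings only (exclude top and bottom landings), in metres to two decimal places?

2581 / 750 = 3.441 → round up to 4 ramp runs. That means 3 intermediate landings.
Horizontal run for 2581 mm of rise at 1:20 is 2581 × 20 = 51620 mm.
Intermediate landings: 3 × 1500 = 4500 mm.
Developed length = 51620 + 4500 = 56120 mm.
= 56.12 m.

56.12 m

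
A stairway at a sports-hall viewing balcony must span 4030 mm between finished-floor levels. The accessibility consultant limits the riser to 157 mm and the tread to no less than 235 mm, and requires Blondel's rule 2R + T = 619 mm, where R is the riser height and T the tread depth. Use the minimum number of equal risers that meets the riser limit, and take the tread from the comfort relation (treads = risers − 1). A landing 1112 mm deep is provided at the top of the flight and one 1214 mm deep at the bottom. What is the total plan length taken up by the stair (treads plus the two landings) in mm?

10051 mm

⌈4030/157⌉ = 26 risers.
Riser R = 4030 / 26 = 155 mm, within the 157 mm limit.
Tread T = 619 − 2 × 155 = 309 mm (≥ 235 mm).
Going = (26 − 1) × 309 = 7725 mm.
Enclosure = 7725 + 1112 + 1214 = 10051 mm.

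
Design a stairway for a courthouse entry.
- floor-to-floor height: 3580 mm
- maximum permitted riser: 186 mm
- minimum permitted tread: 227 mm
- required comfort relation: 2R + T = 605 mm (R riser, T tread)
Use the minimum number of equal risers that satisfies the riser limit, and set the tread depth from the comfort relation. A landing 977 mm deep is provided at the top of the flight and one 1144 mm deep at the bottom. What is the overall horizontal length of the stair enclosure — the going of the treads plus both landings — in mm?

6814 mm

3580 / 186 = 19.25, so 20 risers are needed.
Riser R = 3580 / 20 = 179 mm, within the 186 mm limit.
Tread T = 605 − 2 × 179 = 247 mm (≥ 227 mm).
Going = (20 − 1) × 247 = 4693 mm.
Add landings: 4693 + 977 + 1144 = 6814 mm.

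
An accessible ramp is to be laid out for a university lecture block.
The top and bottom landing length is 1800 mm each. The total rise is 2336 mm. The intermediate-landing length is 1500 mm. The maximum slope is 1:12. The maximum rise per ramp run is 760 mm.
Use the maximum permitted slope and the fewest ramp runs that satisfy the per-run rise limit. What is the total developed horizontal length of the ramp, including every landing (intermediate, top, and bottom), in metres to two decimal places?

2336 / 760 = 3.074 → round up to 4 ramp runs. That means 3 intermediate landings.
Horizontal run for 2336 mm of rise at 1:12 is 2336 × 12 = 28032 mm.
Intermediate landings: 3 × 1500 = 4500 mm.
Top and bottom landings: 2 × 1800 = 3600 mm.
Total = 28032 + 4500 + 3600 = 36132 mm.
= 36.13 m.

36.13 m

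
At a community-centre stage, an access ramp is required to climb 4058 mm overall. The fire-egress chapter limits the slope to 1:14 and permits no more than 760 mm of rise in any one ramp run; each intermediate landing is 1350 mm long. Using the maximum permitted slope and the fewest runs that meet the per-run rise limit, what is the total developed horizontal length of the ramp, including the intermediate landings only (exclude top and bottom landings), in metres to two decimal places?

⌈4058/760⌉ = 6 ramp runs. That means 5 intermediate landings.
Horizontal run for 4058 mm of rise at 1:14 is 4058 × 14 = 56812 mm.
Intermediate landings: 5 × 1350 = 6750 mm.
Developed length = 56812 + 6750 = 63562 mm.
= 63.56 m.

63.56 m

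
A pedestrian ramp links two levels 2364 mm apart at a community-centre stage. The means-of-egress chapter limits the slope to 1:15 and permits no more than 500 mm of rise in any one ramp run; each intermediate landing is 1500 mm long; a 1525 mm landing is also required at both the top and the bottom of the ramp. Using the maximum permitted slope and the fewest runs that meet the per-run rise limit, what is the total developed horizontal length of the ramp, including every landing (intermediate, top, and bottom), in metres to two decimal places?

2364 / 500 = 4.728 → round up to 5 ramp runs. That means 4 intermediate landings.
Ramp run (horizontal) at 1:15: 2364 × 15 = 35460 mm.
Intermediate landings: 4 × 1500 = 6000 mm.
Top and bottom landings: 2 × 1525 = 3050 mm.
Total = 35460 + 6000 + 3050 = 44510 mm.
= 44.51 m.

44.51 m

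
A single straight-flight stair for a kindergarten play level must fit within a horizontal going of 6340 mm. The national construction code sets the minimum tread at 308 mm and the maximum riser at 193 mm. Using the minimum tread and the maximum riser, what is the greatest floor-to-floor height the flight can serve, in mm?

6340 / 308 = 20.58, so 20 treads fit.
Risers = treads + 1 = 21.
Maximum height = 21 × 193 = 4053 mm.

4053 mm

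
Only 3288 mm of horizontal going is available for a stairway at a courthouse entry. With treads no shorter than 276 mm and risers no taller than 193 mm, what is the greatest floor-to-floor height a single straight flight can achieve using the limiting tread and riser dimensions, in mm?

3288 / 276 = 11.91, so 11 treads fit.
Risers = treads + 1 = 12.
Maximum height = 12 × 193 = 2316 mm.

2316 mm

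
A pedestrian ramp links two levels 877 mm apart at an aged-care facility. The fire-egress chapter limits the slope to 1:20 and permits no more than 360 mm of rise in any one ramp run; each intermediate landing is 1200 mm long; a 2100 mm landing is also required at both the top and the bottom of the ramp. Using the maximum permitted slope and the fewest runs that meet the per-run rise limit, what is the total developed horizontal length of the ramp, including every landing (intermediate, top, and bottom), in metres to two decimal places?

24.14 m

At most 360 each: 877/360 = 2.44, giving 3 ramp runs. That means 2 intermediate landings.
Ramp run (horizontal) at 1:20: 877 × 20 = 17540 mm.
2 intermediate landings contribute 2 × 1200 = 2400 mm.
Top and bottom landings: 2 × 2100 = 4200 mm.
Total = 17540 + 2400 + 4200 = 24140 mm.
= 24.14 m.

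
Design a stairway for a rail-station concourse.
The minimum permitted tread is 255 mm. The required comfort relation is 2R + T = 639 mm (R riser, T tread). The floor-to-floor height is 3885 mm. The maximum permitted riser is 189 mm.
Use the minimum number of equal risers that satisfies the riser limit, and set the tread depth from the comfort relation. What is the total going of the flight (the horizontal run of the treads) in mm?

5380 mm

⌈3885/189⌉ = 21 risers.
Riser R = 3885 / 21 = 185 mm, within the 189 mm limit.
Tread T = 639 − 2 × 185 = 269 mm (≥ 255 mm).
Treads = 21 − 1 = 20; going = 20 × 269 = 5380 mm.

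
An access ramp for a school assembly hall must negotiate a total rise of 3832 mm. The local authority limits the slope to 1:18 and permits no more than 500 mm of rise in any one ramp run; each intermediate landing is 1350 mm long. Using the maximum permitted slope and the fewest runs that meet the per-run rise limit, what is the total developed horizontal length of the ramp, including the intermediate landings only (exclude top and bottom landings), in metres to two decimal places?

3832 / 500 = 7.66, so 8 ramp runs are needed. That means 7 intermediate landings.
Ramp run (horizontal) at 1:18: 3832 × 18 = 68976 mm.
7 intermediate landings contribute 7 × 1350 = 9450 mm.
Developed length = 68976 + 9450 = 78426 mm.
= 78.43 m.

78.43 m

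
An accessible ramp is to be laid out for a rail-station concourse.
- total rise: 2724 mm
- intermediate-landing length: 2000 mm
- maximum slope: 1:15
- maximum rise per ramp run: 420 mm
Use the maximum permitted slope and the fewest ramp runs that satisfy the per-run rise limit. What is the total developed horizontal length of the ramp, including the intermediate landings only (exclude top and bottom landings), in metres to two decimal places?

⌈2724/420⌉ = 7 ramp runs. That means 6 intermediate landings.
Ramp run (horizontal) at 1:15: 2724 × 15 = 40860 mm.
6 intermediate landings contribute 6 × 2000 = 12000 mm.
Total developed length = 40860 + 12000 = 52860 mm.
= 52.86 m.

52.86 m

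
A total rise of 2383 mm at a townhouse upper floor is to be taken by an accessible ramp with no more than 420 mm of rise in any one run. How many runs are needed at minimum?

⌈2383/420⌉ = 6 ramp runs.

6 runs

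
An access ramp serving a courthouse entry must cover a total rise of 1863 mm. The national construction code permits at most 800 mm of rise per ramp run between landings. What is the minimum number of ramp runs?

1863 / 800 = 2.329 → round up to 3 ramp runs.

3 runs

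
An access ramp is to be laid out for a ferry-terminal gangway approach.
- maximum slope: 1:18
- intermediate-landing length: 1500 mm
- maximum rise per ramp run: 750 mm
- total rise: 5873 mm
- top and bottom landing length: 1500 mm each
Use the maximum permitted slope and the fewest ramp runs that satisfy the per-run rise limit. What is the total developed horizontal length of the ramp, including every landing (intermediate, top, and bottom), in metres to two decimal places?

119.21 m

5873 / 750 = 7.831 → round up to 8 ramp runs. That means 7 intermediate landings.
Horizontal run for 5873 mm of rise at 1:18 is 5873 × 18 = 105714 mm.
Intermediate landings: 7 × 1500 = 10500 mm.
Top and bottom landings: 2 × 1500 = 3000 mm.
Total = 105714 + 10500 + 3000 = 119214 mm.
= 119.21 m.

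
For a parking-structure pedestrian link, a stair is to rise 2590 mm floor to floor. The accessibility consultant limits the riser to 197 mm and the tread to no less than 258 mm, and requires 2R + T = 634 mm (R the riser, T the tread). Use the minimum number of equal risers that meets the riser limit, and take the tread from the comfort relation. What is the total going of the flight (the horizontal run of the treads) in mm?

3432 mm

2590 / 197 = 13.147 → round up to 14 risers.
Each riser is 2590/14 = 185 mm (≤ 197 mm).
From 2R + T = 634: T = 634 − 370 = 264 mm.
Treads = 14 − 1 = 13; going = 13 × 264 = 3432 mm.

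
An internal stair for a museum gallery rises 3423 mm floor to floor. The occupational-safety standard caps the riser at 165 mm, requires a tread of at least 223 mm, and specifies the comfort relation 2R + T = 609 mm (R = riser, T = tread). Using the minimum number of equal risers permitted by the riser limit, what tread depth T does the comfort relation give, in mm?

⌈3423/165⌉ = 21 risers.
Each riser is 3423/21 = 163 mm (≤ 165 mm).
Tread T = 609 − 2 × 163 = 283 mm (≥ 223 mm).

283 mm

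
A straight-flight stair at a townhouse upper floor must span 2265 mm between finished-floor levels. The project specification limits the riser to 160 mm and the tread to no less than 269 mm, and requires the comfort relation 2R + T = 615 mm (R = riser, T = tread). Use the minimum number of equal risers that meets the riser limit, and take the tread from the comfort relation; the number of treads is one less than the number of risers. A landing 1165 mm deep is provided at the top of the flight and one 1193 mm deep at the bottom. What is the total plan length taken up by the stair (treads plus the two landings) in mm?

6740 mm

At most 160 each: 2265/160 = 14.16, giving 15 risers.
R = 2265 ÷ 15 = 151 mm.
T = 615 − 2·151 = 313 mm, which satisfies the 269 mm minimum.
Treads = 15 − 1 = 14; going = 14 × 313 = 4382 mm.
Enclosure = 4382 + 1165 + 1193 = 6740 mm.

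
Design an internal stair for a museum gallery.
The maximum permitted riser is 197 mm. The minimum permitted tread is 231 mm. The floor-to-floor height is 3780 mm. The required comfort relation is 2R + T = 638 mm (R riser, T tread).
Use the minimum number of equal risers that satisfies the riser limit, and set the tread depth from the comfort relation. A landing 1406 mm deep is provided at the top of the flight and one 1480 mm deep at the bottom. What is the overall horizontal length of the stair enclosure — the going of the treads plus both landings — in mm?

⌈3780/197⌉ = 20 risers.
Riser R = 3780 / 20 = 189 mm, within the 197 mm limit.
From 2R + T = 638: T = 638 − 378 = 260 mm.
Treads = 20 − 1 = 19; going = 19 × 260 = 4940 mm.
Enclosure = 4940 + 1406 + 1480 = 7826 mm.

7826 mm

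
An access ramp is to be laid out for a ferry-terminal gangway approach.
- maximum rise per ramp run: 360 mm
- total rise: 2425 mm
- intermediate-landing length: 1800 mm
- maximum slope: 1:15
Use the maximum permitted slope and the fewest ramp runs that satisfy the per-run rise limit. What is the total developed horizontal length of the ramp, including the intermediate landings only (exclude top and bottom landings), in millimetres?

47175 mm

2425 / 360 = 6.74, so 7 ramp runs are needed. That means 6 intermediate landings.
Horizontal run for 2425 mm of rise at 1:15 is 2425 × 15 = 36375 mm.
6 intermediate landings contribute 6 × 1800 = 10800 mm.
Total developed length = 36375 + 10800 = 47175 mm.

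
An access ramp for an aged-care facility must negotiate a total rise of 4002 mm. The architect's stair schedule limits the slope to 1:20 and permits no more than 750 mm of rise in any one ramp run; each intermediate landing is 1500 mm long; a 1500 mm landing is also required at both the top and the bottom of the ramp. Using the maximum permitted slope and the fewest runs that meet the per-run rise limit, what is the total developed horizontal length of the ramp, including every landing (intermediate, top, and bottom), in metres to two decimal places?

4002 / 750 = 5.336 → round up to 6 ramp runs. That means 5 intermediate landings.
Ramp run (horizontal) at 1:20: 4002 × 20 = 80040 mm.
Intermediate landings: 5 × 1500 = 7500 mm.
Top and bottom landings: 2 × 1500 = 3000 mm.
Total = 80040 + 7500 + 3000 = 90540 mm.
= 90.54 m.

90.54 m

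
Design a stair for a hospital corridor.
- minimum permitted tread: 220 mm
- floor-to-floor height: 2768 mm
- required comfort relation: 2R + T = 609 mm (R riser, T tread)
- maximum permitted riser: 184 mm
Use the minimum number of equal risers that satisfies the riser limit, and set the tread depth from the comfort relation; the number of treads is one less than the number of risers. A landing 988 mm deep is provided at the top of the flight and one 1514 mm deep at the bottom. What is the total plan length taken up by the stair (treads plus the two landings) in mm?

6447 mm

At most 184 each: 2768/184 = 15.04, giving 16 risers.
Riser R = 2768 / 16 = 173 mm, within the 184 mm limit.
Tread T = 609 − 2 × 173 = 263 mm (≥ 220 mm).
Treads = 16 − 1 = 15; going = 15 × 263 = 3945 mm.
Add landings: 3945 + 988 + 1514 = 6447 mm.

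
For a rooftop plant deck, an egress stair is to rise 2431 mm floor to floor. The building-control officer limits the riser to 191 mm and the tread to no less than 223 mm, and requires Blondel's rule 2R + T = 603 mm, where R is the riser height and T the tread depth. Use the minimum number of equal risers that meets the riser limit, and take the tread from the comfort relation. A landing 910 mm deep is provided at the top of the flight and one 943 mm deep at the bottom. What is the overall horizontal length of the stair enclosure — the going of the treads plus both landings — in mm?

2431 / 191 = 12.728 → round up to 13 risers.
Riser R = 2431 / 13 = 187 mm, within the 191 mm limit.
T = 603 − 2·187 = 229 mm, which satisfies the 223 mm minimum.
Treads = 13 − 1 = 12; going = 12 × 229 = 2748 mm.
Add landings: 2748 + 910 + 943 = 4601 mm.

4601 mm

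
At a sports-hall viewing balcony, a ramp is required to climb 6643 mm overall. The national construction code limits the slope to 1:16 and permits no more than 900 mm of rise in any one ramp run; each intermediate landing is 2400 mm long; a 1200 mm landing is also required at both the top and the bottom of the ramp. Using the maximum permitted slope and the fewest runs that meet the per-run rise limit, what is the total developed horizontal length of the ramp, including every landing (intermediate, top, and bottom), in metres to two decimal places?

125.49 m

At most 900 each: 6643/900 = 7.38, giving 8 ramp runs. That means 7 intermediate landings.
Ramp run (horizontal) at 1:16: 6643 × 16 = 106288 mm.
7 intermediate landings contribute 7 × 2400 = 16800 mm.
Top and bottom landings: 2 × 1200 = 2400 mm.
Total = 106288 + 16800 + 2400 = 125488 mm.
= 125.49 m.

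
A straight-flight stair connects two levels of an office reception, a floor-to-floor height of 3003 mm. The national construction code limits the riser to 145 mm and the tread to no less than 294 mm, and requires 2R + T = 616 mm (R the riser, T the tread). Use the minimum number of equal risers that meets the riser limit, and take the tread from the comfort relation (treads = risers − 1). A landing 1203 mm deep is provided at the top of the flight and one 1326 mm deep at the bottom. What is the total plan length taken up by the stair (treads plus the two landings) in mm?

3003 / 145 = 20.710 → round up to 21 risers.
R = 3003 ÷ 21 = 143 mm.
From 2R + T = 616: T = 616 − 286 = 330 mm.
Treads = 21 − 1 = 20; going = 20 × 330 = 6600 mm.
Enclosure = 6600 + 1203 + 1326 = 9129 mm.

9129 mm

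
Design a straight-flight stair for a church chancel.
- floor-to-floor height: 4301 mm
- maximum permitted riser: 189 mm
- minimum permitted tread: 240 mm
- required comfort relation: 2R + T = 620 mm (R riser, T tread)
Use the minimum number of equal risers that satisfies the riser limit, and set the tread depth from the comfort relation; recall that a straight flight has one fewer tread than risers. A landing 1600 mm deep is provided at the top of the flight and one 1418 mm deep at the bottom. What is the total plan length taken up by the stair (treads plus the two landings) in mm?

4301 / 189 = 22.757 → round up to 23 risers.
R = 4301 ÷ 23 = 187 mm.
T = 620 − 2·187 = 246 mm, which satisfies the 240 mm minimum.
Going = (23 − 1) × 246 = 5412 mm.
Enclosure = 5412 + 1600 + 1418 = 8430 mm.

8430 mm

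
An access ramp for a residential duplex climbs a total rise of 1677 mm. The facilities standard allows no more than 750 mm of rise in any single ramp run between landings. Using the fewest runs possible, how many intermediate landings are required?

1677 / 750 = 2.236 → round up to 3 ramp runs.
3 runs are separated by 2 intermediate landings.

2 intermediate landings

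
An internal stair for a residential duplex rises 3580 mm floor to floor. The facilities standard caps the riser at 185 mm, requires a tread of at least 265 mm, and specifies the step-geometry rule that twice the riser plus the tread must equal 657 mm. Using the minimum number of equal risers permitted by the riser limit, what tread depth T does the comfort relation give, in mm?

299 mm

3580 / 185 = 19.351 → round up to 20 risers.
Each riser is 3580/20 = 179 mm (≤ 185 mm).
Tread T = 657 − 2 × 179 = 299 mm (≥ 265 mm).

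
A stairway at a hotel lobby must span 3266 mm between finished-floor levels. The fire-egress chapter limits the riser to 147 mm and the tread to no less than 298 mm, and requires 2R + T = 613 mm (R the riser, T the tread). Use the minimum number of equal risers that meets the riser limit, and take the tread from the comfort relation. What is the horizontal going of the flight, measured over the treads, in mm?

7238 mm

3266 / 147 = 22.22, so 23 risers are needed.
Each riser is 3266/23 = 142 mm (≤ 147 mm).
T = 613 − 2·142 = 329 mm, which satisfies the 298 mm minimum.
Treads = 23 − 1 = 22; going = 22 × 329 = 7238 mm.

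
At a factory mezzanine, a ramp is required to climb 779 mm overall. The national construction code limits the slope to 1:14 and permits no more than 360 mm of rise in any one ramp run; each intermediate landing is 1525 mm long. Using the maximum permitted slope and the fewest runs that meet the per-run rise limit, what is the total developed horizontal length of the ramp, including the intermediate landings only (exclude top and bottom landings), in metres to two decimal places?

At most 360 each: 779/360 = 2.16, giving 3 ramp runs. That means 2 intermediate landings.
Ramp run (horizontal) at 1:14: 779 × 14 = 10906 mm.
Intermediate landings: 2 × 1525 = 3050 mm.
Developed length = 10906 + 3050 = 13956 mm.
= 13.96 m.

13.96 m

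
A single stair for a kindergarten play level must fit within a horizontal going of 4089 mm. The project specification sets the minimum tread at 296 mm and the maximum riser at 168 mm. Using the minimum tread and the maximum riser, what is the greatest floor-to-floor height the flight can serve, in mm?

2352 mm

Treads that fit: ⌊4089 / 296⌋ = 13.
Risers = treads + 1 = 14.
Maximum height = 14 × 168 = 2352 mm.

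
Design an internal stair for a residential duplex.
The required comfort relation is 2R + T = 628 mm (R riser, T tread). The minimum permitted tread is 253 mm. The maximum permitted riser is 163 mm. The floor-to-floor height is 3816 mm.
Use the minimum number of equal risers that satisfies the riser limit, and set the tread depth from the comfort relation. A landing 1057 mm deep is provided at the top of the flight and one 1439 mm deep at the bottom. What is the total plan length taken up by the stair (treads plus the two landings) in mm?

9626 mm

3816 / 163 = 23.41, so 24 risers are needed.
Riser R = 3816 / 24 = 159 mm, within the 163 mm limit.
Tread T = 628 − 2 × 159 = 310 mm (≥ 253 mm).
Treads = 24 − 1 = 23; going = 23 × 310 = 7130 mm.
Add landings: 7130 + 1057 + 1439 = 9626 mm.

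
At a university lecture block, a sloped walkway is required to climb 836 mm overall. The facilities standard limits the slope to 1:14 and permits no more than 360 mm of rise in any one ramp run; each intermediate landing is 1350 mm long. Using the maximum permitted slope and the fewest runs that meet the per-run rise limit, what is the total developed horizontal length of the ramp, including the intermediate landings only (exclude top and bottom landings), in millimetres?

836 / 360 = 2.322 → round up to 3 ramp runs. That means 2 intermediate landings.
Ramp run (horizontal) at 1:14: 836 × 14 = 11704 mm.
2 intermediate landings contribute 2 × 1350 = 2700 mm.
Developed length = 11704 + 2700 = 14404 mm.

14404 mm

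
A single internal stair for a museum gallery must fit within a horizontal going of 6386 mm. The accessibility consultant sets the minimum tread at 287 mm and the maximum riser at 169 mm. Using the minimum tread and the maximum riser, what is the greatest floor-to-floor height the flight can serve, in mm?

3887 mm

6386 / 287 = 22.25, so 22 treads fit.
Risers = treads + 1 = 23.
Maximum height = 23 × 169 = 3887 mm.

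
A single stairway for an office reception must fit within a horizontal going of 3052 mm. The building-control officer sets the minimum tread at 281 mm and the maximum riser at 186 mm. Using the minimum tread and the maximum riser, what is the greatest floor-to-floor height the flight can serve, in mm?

2046 mm

Treads that fit: ⌊3052 / 281⌋ = 10.
Risers = treads + 1 = 11.
Maximum height = 11 × 186 = 2046 mm.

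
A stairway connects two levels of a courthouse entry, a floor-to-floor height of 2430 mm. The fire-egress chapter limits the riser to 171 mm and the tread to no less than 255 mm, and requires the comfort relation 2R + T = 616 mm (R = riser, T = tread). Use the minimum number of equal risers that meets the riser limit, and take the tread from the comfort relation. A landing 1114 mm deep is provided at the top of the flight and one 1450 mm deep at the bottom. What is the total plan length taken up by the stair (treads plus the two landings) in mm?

6652 mm

At most 171 each: 2430/171 = 14.21, giving 15 risers.
R = 2430 ÷ 15 = 162 mm.
T = 616 − 2·162 = 292 mm, which satisfies the 255 mm minimum.
15 risers give 14 treads; going = 14 × 292 = 4088 mm.
Add landings: 4088 + 1114 + 1450 = 6652 mm.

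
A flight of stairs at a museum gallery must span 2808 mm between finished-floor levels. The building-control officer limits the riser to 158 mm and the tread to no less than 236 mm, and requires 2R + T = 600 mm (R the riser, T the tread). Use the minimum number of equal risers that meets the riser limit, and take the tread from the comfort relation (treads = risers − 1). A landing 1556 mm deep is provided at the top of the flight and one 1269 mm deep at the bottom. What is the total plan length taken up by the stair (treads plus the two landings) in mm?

2808 / 158 = 17.77, so 18 risers are needed.
R = 2808 ÷ 18 = 156 mm.
T = 600 − 2·156 = 288 mm, which satisfies the 236 mm minimum.
18 risers give 17 treads; going = 17 × 288 = 4896 mm.
Enclosure = 4896 + 1556 + 1269 = 7721 mm.

7721 mm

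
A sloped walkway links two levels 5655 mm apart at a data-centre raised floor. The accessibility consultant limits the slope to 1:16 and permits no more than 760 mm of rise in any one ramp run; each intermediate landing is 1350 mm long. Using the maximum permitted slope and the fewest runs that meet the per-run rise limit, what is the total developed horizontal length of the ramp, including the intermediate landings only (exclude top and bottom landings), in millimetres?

⌈5655/760⌉ = 8 ramp runs. That means 7 intermediate landings.
Horizontal run for 5655 mm of rise at 1:16 is 5655 × 16 = 90480 mm.
Intermediate landings: 7 × 1350 = 9450 mm.
Developed length = 90480 + 9450 = 99930 mm.

99930 mm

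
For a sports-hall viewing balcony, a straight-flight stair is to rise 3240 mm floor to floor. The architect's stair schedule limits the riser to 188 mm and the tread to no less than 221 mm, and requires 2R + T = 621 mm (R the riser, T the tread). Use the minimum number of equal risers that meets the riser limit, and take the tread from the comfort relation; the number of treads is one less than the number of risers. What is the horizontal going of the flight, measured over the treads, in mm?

4437 mm

At most 188 each: 3240/188 = 17.23, giving 18 risers.
Each riser is 3240/18 = 180 mm (≤ 188 mm).
T = 621 − 2·180 = 261 mm, which satisfies the 221 mm minimum.
Treads = 18 − 1 = 17; going = 17 × 261 = 4437 mm.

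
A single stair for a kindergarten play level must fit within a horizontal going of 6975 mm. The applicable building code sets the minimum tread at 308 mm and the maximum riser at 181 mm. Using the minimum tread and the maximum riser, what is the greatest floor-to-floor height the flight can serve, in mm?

Treads that fit: ⌊6975 / 308⌋ = 22.
Risers = treads + 1 = 23.
Maximum height = 23 × 181 = 4163 mm.

4163 mm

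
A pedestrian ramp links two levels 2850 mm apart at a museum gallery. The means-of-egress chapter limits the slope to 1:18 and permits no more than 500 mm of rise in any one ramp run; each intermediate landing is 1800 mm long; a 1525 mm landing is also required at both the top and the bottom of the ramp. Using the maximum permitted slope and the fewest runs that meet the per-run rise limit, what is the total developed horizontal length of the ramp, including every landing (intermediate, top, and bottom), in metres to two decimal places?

63.35 m

2850 / 500 = 5.70, so 6 ramp runs are needed. That means 5 intermediate landings.
Horizontal run for 2850 mm of rise at 1:18 is 2850 × 18 = 51300 mm.
5 intermediate landings contribute 5 × 1800 = 9000 mm.
Top and bottom landings: 2 × 1525 = 3050 mm.
Total = 51300 + 9000 + 3050 = 63350 mm.
= 63.35 m.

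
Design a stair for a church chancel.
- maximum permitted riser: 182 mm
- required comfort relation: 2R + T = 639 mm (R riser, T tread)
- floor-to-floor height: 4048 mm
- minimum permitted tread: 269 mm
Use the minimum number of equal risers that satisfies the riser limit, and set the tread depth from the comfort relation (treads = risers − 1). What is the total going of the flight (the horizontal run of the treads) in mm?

6314 mm

4048 / 182 = 22.242 → round up to 23 risers.
Each riser is 4048/23 = 176 mm (≤ 182 mm).
Tread T = 639 − 2 × 176 = 287 mm (≥ 269 mm).
Treads = 23 − 1 = 22; going = 22 × 287 = 6314 mm.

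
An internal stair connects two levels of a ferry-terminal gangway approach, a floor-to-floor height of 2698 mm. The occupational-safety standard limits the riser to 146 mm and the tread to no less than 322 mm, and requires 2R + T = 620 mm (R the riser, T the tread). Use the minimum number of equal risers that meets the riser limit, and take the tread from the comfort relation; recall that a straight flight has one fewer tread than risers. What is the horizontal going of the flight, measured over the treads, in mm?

2698 / 146 = 18.48, so 19 risers are needed.
Each riser is 2698/19 = 142 mm (≤ 146 mm).
From 2R + T = 620: T = 620 − 284 = 336 mm.
Treads = 19 − 1 = 18; going = 18 × 336 = 6048 mm.

6048 mm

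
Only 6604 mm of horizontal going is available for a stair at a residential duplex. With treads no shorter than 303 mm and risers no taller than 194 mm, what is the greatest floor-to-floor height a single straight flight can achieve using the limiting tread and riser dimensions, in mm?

6604 / 303 = 21.80, so 21 treads fit.
Risers = treads + 1 = 22.
Maximum height = 22 × 194 = 4268 mm.

4268 mm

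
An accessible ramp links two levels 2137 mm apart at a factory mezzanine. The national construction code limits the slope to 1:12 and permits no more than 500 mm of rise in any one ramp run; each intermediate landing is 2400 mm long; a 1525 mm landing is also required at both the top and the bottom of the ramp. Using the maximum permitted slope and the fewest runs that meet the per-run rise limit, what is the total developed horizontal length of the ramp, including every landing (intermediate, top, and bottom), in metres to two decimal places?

38.29 m

At most 500 each: 2137/500 = 4.27, giving 5 ramp runs. That means 4 intermediate landings.
Horizontal run for 2137 mm of rise at 1:12 is 2137 × 12 = 25644 mm.
Intermediate landings: 4 × 2400 = 9600 mm.
Top and bottom landings: 2 × 1525 = 3050 mm.
Total = 25644 + 9600 + 3050 = 38294 mm.
= 38.29 m.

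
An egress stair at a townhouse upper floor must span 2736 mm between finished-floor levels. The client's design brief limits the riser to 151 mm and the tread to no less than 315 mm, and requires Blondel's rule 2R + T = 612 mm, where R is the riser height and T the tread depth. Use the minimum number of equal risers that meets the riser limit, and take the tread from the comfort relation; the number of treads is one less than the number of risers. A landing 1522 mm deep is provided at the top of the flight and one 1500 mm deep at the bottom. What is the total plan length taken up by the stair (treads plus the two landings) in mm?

⌈2736/151⌉ = 19 risers.
Riser R = 2736 / 19 = 144 mm, within the 151 mm limit.
T = 612 − 2·144 = 324 mm, which satisfies the 315 mm minimum.
Going = (19 − 1) × 324 = 5832 mm.
Add landings: 5832 + 1522 + 1500 = 8854 mm.

8854 mm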